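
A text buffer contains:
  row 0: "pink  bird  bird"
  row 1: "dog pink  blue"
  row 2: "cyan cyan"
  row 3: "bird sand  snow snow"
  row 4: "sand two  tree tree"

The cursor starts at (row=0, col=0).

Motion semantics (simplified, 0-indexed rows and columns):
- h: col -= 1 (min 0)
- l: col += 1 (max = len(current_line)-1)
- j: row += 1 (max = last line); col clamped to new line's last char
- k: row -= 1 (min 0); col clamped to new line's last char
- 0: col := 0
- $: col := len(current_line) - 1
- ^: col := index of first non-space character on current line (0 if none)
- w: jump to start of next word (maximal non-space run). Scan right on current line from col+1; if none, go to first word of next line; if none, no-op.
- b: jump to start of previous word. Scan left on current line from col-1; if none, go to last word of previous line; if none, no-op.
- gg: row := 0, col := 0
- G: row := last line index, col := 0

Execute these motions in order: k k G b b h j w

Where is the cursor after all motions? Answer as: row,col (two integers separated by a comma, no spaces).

After 1 (k): row=0 col=0 char='p'
After 2 (k): row=0 col=0 char='p'
After 3 (G): row=4 col=0 char='s'
After 4 (b): row=3 col=16 char='s'
After 5 (b): row=3 col=11 char='s'
After 6 (h): row=3 col=10 char='_'
After 7 (j): row=4 col=10 char='t'
After 8 (w): row=4 col=15 char='t'

Answer: 4,15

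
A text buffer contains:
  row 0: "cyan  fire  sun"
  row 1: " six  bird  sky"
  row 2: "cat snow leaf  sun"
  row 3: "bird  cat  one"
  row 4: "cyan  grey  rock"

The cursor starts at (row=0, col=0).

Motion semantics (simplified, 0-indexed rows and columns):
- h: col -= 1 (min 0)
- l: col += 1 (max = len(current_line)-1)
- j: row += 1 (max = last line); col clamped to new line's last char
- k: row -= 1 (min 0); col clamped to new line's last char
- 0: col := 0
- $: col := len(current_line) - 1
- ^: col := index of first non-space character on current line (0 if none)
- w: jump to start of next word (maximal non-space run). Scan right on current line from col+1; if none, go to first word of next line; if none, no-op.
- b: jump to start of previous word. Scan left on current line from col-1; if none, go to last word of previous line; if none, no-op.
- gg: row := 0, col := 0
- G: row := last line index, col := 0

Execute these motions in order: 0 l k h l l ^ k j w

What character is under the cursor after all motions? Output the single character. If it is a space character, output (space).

After 1 (0): row=0 col=0 char='c'
After 2 (l): row=0 col=1 char='y'
After 3 (k): row=0 col=1 char='y'
After 4 (h): row=0 col=0 char='c'
After 5 (l): row=0 col=1 char='y'
After 6 (l): row=0 col=2 char='a'
After 7 (^): row=0 col=0 char='c'
After 8 (k): row=0 col=0 char='c'
After 9 (j): row=1 col=0 char='_'
After 10 (w): row=1 col=1 char='s'

Answer: s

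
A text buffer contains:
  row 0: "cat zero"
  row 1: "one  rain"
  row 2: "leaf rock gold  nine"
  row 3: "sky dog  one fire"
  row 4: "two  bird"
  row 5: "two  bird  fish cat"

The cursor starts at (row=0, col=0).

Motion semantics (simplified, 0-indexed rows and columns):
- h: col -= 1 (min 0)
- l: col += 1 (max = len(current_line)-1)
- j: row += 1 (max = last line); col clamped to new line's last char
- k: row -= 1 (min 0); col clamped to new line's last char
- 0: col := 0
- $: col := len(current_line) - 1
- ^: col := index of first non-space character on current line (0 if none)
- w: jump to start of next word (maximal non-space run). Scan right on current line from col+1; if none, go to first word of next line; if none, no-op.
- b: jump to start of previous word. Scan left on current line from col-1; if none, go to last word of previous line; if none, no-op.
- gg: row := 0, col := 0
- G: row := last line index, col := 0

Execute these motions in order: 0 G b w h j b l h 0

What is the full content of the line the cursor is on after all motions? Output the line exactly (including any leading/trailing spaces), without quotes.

Answer: two  bird

Derivation:
After 1 (0): row=0 col=0 char='c'
After 2 (G): row=5 col=0 char='t'
After 3 (b): row=4 col=5 char='b'
After 4 (w): row=5 col=0 char='t'
After 5 (h): row=5 col=0 char='t'
After 6 (j): row=5 col=0 char='t'
After 7 (b): row=4 col=5 char='b'
After 8 (l): row=4 col=6 char='i'
After 9 (h): row=4 col=5 char='b'
After 10 (0): row=4 col=0 char='t'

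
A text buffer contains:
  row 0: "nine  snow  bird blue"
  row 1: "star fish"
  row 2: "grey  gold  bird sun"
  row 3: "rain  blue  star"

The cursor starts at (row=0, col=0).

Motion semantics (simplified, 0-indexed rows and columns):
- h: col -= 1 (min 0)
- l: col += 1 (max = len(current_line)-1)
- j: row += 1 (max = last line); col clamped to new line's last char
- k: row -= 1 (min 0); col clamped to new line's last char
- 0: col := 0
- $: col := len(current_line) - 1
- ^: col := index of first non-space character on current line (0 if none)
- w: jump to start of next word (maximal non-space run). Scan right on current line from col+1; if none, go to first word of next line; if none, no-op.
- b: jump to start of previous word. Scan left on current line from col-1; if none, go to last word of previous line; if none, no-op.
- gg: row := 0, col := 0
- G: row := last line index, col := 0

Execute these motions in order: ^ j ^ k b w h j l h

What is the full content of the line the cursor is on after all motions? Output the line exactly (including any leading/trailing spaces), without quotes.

After 1 (^): row=0 col=0 char='n'
After 2 (j): row=1 col=0 char='s'
After 3 (^): row=1 col=0 char='s'
After 4 (k): row=0 col=0 char='n'
After 5 (b): row=0 col=0 char='n'
After 6 (w): row=0 col=6 char='s'
After 7 (h): row=0 col=5 char='_'
After 8 (j): row=1 col=5 char='f'
After 9 (l): row=1 col=6 char='i'
After 10 (h): row=1 col=5 char='f'

Answer: star fish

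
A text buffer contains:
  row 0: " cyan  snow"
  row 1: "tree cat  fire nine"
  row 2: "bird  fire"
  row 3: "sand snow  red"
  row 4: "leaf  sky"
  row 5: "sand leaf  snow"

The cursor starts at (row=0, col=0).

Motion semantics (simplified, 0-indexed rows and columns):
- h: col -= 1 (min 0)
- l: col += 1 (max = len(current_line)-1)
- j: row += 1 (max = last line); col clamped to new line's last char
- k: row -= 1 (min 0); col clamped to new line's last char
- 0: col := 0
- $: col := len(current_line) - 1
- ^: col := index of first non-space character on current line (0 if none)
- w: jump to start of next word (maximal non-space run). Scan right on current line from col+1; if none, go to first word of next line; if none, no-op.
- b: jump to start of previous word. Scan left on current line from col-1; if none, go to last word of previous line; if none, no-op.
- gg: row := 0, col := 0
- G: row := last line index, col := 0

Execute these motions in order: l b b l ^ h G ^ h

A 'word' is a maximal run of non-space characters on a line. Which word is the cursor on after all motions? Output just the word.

Answer: sand

Derivation:
After 1 (l): row=0 col=1 char='c'
After 2 (b): row=0 col=1 char='c'
After 3 (b): row=0 col=1 char='c'
After 4 (l): row=0 col=2 char='y'
After 5 (^): row=0 col=1 char='c'
After 6 (h): row=0 col=0 char='_'
After 7 (G): row=5 col=0 char='s'
After 8 (^): row=5 col=0 char='s'
After 9 (h): row=5 col=0 char='s'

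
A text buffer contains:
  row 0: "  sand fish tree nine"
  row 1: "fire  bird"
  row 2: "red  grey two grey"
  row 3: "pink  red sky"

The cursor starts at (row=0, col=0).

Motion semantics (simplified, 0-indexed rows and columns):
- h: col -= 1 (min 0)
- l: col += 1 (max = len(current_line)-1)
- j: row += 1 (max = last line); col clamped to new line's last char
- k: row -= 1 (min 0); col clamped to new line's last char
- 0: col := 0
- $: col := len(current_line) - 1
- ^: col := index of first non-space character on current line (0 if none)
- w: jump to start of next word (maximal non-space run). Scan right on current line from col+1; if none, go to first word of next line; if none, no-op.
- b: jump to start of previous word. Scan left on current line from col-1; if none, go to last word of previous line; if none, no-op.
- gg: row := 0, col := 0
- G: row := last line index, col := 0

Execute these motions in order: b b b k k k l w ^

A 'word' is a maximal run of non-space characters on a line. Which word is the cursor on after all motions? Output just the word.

After 1 (b): row=0 col=0 char='_'
After 2 (b): row=0 col=0 char='_'
After 3 (b): row=0 col=0 char='_'
After 4 (k): row=0 col=0 char='_'
After 5 (k): row=0 col=0 char='_'
After 6 (k): row=0 col=0 char='_'
After 7 (l): row=0 col=1 char='_'
After 8 (w): row=0 col=2 char='s'
After 9 (^): row=0 col=2 char='s'

Answer: sand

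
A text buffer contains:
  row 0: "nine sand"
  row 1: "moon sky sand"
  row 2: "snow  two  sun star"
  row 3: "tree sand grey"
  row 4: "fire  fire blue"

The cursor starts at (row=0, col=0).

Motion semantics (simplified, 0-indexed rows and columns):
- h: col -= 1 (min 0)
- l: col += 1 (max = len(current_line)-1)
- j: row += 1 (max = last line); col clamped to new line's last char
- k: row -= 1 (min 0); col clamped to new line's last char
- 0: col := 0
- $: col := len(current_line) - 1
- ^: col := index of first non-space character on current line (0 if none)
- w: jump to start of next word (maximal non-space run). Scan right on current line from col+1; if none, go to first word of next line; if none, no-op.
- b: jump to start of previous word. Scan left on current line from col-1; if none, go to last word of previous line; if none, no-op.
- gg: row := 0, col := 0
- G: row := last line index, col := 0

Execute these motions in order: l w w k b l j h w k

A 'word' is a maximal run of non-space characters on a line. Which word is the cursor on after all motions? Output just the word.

Answer: sand

Derivation:
After 1 (l): row=0 col=1 char='i'
After 2 (w): row=0 col=5 char='s'
After 3 (w): row=1 col=0 char='m'
After 4 (k): row=0 col=0 char='n'
After 5 (b): row=0 col=0 char='n'
After 6 (l): row=0 col=1 char='i'
After 7 (j): row=1 col=1 char='o'
After 8 (h): row=1 col=0 char='m'
After 9 (w): row=1 col=5 char='s'
After 10 (k): row=0 col=5 char='s'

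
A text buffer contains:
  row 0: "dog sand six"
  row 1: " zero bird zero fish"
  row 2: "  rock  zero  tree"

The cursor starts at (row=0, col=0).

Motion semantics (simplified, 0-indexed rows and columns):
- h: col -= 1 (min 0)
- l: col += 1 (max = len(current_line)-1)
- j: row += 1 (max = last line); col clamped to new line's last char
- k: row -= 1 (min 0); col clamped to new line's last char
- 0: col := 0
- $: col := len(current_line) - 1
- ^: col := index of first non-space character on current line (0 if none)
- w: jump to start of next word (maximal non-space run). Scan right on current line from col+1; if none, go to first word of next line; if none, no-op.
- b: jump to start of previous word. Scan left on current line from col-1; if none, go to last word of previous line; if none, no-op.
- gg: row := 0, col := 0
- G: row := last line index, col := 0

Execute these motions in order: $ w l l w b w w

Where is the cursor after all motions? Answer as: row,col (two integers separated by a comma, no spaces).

After 1 ($): row=0 col=11 char='x'
After 2 (w): row=1 col=1 char='z'
After 3 (l): row=1 col=2 char='e'
After 4 (l): row=1 col=3 char='r'
After 5 (w): row=1 col=6 char='b'
After 6 (b): row=1 col=1 char='z'
After 7 (w): row=1 col=6 char='b'
After 8 (w): row=1 col=11 char='z'

Answer: 1,11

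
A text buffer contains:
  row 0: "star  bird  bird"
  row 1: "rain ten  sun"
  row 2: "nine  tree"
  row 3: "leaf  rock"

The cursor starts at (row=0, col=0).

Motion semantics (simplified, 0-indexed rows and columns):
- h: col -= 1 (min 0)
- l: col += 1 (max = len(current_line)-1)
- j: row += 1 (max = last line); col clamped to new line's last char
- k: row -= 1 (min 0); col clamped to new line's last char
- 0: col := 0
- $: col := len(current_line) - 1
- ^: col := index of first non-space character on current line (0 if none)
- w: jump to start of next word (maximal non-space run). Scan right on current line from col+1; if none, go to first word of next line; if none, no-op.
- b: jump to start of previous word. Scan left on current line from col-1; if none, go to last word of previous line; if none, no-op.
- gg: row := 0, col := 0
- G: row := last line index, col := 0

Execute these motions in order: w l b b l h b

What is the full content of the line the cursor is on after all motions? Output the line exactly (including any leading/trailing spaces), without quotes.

Answer: star  bird  bird

Derivation:
After 1 (w): row=0 col=6 char='b'
After 2 (l): row=0 col=7 char='i'
After 3 (b): row=0 col=6 char='b'
After 4 (b): row=0 col=0 char='s'
After 5 (l): row=0 col=1 char='t'
After 6 (h): row=0 col=0 char='s'
After 7 (b): row=0 col=0 char='s'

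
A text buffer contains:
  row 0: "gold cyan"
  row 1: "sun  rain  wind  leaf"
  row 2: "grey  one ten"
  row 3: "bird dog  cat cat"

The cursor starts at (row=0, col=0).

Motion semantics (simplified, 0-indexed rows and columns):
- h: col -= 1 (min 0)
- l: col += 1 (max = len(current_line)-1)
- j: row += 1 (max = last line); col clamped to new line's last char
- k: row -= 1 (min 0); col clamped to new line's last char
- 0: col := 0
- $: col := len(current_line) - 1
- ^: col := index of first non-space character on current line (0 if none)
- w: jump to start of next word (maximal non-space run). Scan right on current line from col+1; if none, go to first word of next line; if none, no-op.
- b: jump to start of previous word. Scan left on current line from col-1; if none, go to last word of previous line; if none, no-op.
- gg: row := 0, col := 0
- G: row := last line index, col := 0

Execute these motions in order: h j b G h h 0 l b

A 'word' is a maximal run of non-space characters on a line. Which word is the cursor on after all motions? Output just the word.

After 1 (h): row=0 col=0 char='g'
After 2 (j): row=1 col=0 char='s'
After 3 (b): row=0 col=5 char='c'
After 4 (G): row=3 col=0 char='b'
After 5 (h): row=3 col=0 char='b'
After 6 (h): row=3 col=0 char='b'
After 7 (0): row=3 col=0 char='b'
After 8 (l): row=3 col=1 char='i'
After 9 (b): row=3 col=0 char='b'

Answer: bird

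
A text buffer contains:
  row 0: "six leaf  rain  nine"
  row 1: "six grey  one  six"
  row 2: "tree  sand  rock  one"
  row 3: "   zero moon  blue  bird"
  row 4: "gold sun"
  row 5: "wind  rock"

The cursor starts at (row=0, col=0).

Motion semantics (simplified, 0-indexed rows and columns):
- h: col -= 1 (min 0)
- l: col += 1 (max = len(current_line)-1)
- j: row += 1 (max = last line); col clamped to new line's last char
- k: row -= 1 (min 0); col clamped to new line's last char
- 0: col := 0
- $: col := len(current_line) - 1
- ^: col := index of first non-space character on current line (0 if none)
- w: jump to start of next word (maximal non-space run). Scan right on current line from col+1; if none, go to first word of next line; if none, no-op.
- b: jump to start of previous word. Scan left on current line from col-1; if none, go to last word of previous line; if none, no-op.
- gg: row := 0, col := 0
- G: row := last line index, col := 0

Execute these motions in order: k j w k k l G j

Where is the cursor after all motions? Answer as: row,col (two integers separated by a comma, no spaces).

Answer: 5,0

Derivation:
After 1 (k): row=0 col=0 char='s'
After 2 (j): row=1 col=0 char='s'
After 3 (w): row=1 col=4 char='g'
After 4 (k): row=0 col=4 char='l'
After 5 (k): row=0 col=4 char='l'
After 6 (l): row=0 col=5 char='e'
After 7 (G): row=5 col=0 char='w'
After 8 (j): row=5 col=0 char='w'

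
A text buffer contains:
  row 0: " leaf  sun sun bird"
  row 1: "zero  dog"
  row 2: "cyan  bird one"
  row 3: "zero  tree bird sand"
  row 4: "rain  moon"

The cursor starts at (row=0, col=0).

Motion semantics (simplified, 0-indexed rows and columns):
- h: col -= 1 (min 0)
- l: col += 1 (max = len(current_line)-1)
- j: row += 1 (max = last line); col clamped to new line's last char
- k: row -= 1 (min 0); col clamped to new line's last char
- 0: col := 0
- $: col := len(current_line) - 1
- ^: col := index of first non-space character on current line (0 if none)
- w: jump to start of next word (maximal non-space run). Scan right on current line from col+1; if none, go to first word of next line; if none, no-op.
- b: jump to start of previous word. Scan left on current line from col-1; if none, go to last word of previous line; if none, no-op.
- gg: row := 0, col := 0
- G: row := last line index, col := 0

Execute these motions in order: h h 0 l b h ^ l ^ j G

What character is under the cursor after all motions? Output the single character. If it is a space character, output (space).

After 1 (h): row=0 col=0 char='_'
After 2 (h): row=0 col=0 char='_'
After 3 (0): row=0 col=0 char='_'
After 4 (l): row=0 col=1 char='l'
After 5 (b): row=0 col=1 char='l'
After 6 (h): row=0 col=0 char='_'
After 7 (^): row=0 col=1 char='l'
After 8 (l): row=0 col=2 char='e'
After 9 (^): row=0 col=1 char='l'
After 10 (j): row=1 col=1 char='e'
After 11 (G): row=4 col=0 char='r'

Answer: r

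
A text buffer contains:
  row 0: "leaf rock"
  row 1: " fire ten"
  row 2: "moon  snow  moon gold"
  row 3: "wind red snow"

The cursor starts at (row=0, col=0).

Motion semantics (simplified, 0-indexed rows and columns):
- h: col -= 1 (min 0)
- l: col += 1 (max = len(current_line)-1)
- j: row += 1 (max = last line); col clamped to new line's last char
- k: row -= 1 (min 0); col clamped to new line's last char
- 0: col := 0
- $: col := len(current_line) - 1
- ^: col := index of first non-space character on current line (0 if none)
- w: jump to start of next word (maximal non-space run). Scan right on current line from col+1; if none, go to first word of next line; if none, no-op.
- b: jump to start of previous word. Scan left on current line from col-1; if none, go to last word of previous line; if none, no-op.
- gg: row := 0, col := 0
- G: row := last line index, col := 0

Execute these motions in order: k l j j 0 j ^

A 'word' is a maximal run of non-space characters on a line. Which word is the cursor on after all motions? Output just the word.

After 1 (k): row=0 col=0 char='l'
After 2 (l): row=0 col=1 char='e'
After 3 (j): row=1 col=1 char='f'
After 4 (j): row=2 col=1 char='o'
After 5 (0): row=2 col=0 char='m'
After 6 (j): row=3 col=0 char='w'
After 7 (^): row=3 col=0 char='w'

Answer: wind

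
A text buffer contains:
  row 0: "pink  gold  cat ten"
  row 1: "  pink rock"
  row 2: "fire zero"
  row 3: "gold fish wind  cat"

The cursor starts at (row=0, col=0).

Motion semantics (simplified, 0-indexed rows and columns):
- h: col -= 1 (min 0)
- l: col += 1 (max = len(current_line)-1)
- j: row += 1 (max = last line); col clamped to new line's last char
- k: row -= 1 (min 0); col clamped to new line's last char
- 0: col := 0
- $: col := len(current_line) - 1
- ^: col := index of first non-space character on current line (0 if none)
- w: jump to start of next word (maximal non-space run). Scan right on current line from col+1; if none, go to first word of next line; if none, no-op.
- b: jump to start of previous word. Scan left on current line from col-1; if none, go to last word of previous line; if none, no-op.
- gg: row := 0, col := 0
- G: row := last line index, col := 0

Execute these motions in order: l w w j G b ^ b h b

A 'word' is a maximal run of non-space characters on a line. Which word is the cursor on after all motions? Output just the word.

After 1 (l): row=0 col=1 char='i'
After 2 (w): row=0 col=6 char='g'
After 3 (w): row=0 col=12 char='c'
After 4 (j): row=1 col=10 char='k'
After 5 (G): row=3 col=0 char='g'
After 6 (b): row=2 col=5 char='z'
After 7 (^): row=2 col=0 char='f'
After 8 (b): row=1 col=7 char='r'
After 9 (h): row=1 col=6 char='_'
After 10 (b): row=1 col=2 char='p'

Answer: pink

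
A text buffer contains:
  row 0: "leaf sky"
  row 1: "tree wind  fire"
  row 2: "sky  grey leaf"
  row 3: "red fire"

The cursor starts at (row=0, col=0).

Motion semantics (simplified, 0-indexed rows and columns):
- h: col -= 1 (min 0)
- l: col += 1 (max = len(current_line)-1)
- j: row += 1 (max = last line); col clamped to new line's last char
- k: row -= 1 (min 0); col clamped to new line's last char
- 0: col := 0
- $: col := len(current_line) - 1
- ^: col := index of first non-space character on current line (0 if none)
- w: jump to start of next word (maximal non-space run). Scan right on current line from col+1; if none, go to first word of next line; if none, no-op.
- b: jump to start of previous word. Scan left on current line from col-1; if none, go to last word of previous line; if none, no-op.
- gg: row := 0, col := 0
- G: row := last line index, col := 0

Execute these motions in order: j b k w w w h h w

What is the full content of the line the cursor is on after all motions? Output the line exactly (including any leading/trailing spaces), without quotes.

After 1 (j): row=1 col=0 char='t'
After 2 (b): row=0 col=5 char='s'
After 3 (k): row=0 col=5 char='s'
After 4 (w): row=1 col=0 char='t'
After 5 (w): row=1 col=5 char='w'
After 6 (w): row=1 col=11 char='f'
After 7 (h): row=1 col=10 char='_'
After 8 (h): row=1 col=9 char='_'
After 9 (w): row=1 col=11 char='f'

Answer: tree wind  fire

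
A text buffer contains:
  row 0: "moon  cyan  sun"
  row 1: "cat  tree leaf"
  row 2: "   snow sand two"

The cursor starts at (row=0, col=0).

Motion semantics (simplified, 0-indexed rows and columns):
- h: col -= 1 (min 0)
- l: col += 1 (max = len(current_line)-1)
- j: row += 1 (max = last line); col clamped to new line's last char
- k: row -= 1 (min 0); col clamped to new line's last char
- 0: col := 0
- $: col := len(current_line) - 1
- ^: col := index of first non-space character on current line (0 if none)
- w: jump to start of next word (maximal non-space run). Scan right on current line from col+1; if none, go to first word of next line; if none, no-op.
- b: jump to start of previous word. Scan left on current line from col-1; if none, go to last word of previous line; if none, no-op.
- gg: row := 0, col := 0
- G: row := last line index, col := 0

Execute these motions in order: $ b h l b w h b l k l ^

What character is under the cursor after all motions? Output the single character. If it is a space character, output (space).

Answer: m

Derivation:
After 1 ($): row=0 col=14 char='n'
After 2 (b): row=0 col=12 char='s'
After 3 (h): row=0 col=11 char='_'
After 4 (l): row=0 col=12 char='s'
After 5 (b): row=0 col=6 char='c'
After 6 (w): row=0 col=12 char='s'
After 7 (h): row=0 col=11 char='_'
After 8 (b): row=0 col=6 char='c'
After 9 (l): row=0 col=7 char='y'
After 10 (k): row=0 col=7 char='y'
After 11 (l): row=0 col=8 char='a'
After 12 (^): row=0 col=0 char='m'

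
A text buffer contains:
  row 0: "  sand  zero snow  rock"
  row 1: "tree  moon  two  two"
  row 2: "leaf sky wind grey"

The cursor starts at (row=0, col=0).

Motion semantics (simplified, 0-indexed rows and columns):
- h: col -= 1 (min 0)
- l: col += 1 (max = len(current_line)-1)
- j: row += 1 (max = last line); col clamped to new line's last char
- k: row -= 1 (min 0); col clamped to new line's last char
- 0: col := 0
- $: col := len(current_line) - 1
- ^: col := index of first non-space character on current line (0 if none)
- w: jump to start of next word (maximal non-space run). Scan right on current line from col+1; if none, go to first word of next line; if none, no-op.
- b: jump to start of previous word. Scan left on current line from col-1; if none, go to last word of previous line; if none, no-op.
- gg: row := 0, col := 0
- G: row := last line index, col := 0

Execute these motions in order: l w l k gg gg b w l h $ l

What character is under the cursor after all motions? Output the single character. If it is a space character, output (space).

After 1 (l): row=0 col=1 char='_'
After 2 (w): row=0 col=2 char='s'
After 3 (l): row=0 col=3 char='a'
After 4 (k): row=0 col=3 char='a'
After 5 (gg): row=0 col=0 char='_'
After 6 (gg): row=0 col=0 char='_'
After 7 (b): row=0 col=0 char='_'
After 8 (w): row=0 col=2 char='s'
After 9 (l): row=0 col=3 char='a'
After 10 (h): row=0 col=2 char='s'
After 11 ($): row=0 col=22 char='k'
After 12 (l): row=0 col=22 char='k'

Answer: k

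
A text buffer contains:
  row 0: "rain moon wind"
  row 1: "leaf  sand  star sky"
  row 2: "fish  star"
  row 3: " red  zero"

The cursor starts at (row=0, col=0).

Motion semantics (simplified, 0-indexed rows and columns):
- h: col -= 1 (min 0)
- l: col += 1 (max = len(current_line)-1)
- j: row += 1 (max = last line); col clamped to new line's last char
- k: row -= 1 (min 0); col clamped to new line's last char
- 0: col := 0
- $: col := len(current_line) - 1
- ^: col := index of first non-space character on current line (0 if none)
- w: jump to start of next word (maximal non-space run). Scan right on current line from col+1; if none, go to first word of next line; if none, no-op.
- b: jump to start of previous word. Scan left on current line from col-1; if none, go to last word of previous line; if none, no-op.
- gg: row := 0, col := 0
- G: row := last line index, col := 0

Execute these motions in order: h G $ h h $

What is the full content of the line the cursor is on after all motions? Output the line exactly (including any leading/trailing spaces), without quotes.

After 1 (h): row=0 col=0 char='r'
After 2 (G): row=3 col=0 char='_'
After 3 ($): row=3 col=9 char='o'
After 4 (h): row=3 col=8 char='r'
After 5 (h): row=3 col=7 char='e'
After 6 ($): row=3 col=9 char='o'

Answer:  red  zero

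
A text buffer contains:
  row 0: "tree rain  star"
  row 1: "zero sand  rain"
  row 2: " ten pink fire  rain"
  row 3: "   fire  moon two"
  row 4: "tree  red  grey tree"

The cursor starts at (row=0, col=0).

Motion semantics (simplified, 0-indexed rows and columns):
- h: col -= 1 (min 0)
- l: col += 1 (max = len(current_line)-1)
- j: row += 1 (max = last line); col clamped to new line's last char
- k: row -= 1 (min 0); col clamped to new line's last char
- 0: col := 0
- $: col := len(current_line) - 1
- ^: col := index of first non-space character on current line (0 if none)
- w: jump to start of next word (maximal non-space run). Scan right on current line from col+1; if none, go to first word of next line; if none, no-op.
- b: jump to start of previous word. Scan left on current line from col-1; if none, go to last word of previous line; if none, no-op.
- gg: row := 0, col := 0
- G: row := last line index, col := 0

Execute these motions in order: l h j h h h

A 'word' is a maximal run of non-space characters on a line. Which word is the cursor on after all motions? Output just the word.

Answer: zero

Derivation:
After 1 (l): row=0 col=1 char='r'
After 2 (h): row=0 col=0 char='t'
After 3 (j): row=1 col=0 char='z'
After 4 (h): row=1 col=0 char='z'
After 5 (h): row=1 col=0 char='z'
After 6 (h): row=1 col=0 char='z'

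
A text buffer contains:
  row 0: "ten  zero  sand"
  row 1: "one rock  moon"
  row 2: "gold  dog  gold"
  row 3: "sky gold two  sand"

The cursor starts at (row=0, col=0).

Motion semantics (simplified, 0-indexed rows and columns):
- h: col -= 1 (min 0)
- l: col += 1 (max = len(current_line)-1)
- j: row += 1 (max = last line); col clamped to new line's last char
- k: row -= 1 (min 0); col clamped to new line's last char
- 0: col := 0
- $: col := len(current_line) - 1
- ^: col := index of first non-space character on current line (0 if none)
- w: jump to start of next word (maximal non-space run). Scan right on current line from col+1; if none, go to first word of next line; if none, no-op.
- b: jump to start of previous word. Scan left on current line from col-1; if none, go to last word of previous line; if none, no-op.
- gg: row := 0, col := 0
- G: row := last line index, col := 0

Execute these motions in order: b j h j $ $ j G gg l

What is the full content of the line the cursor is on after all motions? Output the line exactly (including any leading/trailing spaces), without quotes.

Answer: ten  zero  sand

Derivation:
After 1 (b): row=0 col=0 char='t'
After 2 (j): row=1 col=0 char='o'
After 3 (h): row=1 col=0 char='o'
After 4 (j): row=2 col=0 char='g'
After 5 ($): row=2 col=14 char='d'
After 6 ($): row=2 col=14 char='d'
After 7 (j): row=3 col=14 char='s'
After 8 (G): row=3 col=0 char='s'
After 9 (gg): row=0 col=0 char='t'
After 10 (l): row=0 col=1 char='e'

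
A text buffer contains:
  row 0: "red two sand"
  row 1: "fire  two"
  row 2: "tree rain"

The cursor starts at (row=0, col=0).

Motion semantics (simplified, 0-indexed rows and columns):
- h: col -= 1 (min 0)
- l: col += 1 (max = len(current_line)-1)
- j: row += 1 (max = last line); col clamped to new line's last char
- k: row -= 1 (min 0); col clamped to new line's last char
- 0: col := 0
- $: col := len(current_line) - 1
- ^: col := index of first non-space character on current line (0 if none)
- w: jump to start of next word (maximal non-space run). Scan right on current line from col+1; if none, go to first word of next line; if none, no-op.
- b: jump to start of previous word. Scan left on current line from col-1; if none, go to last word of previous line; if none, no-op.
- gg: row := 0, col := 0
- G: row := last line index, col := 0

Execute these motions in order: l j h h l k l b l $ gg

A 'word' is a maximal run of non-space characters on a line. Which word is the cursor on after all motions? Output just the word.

After 1 (l): row=0 col=1 char='e'
After 2 (j): row=1 col=1 char='i'
After 3 (h): row=1 col=0 char='f'
After 4 (h): row=1 col=0 char='f'
After 5 (l): row=1 col=1 char='i'
After 6 (k): row=0 col=1 char='e'
After 7 (l): row=0 col=2 char='d'
After 8 (b): row=0 col=0 char='r'
After 9 (l): row=0 col=1 char='e'
After 10 ($): row=0 col=11 char='d'
After 11 (gg): row=0 col=0 char='r'

Answer: red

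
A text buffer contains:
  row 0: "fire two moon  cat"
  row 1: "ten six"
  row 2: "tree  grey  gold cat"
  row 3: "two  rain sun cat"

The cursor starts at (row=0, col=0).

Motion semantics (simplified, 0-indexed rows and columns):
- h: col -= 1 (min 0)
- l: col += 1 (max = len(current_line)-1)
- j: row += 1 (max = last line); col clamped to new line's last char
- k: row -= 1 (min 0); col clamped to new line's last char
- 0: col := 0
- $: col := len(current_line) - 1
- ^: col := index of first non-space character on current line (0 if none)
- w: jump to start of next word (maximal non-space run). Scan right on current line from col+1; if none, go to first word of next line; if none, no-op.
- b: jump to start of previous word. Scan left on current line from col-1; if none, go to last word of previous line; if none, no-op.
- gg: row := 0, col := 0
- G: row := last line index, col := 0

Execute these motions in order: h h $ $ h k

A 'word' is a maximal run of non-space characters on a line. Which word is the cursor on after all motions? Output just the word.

After 1 (h): row=0 col=0 char='f'
After 2 (h): row=0 col=0 char='f'
After 3 ($): row=0 col=17 char='t'
After 4 ($): row=0 col=17 char='t'
After 5 (h): row=0 col=16 char='a'
After 6 (k): row=0 col=16 char='a'

Answer: cat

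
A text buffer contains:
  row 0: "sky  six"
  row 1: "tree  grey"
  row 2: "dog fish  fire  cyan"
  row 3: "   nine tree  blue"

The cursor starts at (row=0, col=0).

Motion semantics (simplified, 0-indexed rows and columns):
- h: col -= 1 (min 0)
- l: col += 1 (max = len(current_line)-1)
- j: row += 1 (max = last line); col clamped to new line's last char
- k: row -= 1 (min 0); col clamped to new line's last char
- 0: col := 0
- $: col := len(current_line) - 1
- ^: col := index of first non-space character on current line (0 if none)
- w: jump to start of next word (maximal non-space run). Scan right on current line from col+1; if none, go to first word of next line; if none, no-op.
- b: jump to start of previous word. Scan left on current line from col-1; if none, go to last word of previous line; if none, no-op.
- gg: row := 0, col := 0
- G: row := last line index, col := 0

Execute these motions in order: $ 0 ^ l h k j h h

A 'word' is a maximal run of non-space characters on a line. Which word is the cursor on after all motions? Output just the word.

After 1 ($): row=0 col=7 char='x'
After 2 (0): row=0 col=0 char='s'
After 3 (^): row=0 col=0 char='s'
After 4 (l): row=0 col=1 char='k'
After 5 (h): row=0 col=0 char='s'
After 6 (k): row=0 col=0 char='s'
After 7 (j): row=1 col=0 char='t'
After 8 (h): row=1 col=0 char='t'
After 9 (h): row=1 col=0 char='t'

Answer: tree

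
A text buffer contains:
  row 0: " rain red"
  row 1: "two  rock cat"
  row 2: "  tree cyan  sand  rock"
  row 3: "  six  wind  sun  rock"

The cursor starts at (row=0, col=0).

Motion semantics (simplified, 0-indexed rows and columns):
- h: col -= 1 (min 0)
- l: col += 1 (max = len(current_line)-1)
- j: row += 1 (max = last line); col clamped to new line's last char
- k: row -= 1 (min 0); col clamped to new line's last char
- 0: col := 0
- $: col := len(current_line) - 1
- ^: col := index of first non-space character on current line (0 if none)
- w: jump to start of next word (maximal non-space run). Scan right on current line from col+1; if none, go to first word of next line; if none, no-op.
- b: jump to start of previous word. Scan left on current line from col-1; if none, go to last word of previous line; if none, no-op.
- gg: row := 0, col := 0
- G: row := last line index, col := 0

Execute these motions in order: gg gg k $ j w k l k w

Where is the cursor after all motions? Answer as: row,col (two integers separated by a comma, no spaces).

Answer: 1,0

Derivation:
After 1 (gg): row=0 col=0 char='_'
After 2 (gg): row=0 col=0 char='_'
After 3 (k): row=0 col=0 char='_'
After 4 ($): row=0 col=8 char='d'
After 5 (j): row=1 col=8 char='k'
After 6 (w): row=1 col=10 char='c'
After 7 (k): row=0 col=8 char='d'
After 8 (l): row=0 col=8 char='d'
After 9 (k): row=0 col=8 char='d'
After 10 (w): row=1 col=0 char='t'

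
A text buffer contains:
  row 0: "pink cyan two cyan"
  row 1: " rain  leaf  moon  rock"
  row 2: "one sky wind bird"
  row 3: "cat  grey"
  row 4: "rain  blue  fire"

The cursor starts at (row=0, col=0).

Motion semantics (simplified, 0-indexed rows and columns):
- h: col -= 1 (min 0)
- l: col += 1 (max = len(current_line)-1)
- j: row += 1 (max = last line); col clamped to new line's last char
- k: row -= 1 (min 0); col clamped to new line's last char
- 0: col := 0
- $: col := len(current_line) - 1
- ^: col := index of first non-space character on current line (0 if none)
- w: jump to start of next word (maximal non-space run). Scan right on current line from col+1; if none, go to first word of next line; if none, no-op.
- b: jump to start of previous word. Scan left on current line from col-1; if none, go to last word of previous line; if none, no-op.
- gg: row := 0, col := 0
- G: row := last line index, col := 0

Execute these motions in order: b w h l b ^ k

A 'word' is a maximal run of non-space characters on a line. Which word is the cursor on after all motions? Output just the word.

Answer: pink

Derivation:
After 1 (b): row=0 col=0 char='p'
After 2 (w): row=0 col=5 char='c'
After 3 (h): row=0 col=4 char='_'
After 4 (l): row=0 col=5 char='c'
After 5 (b): row=0 col=0 char='p'
After 6 (^): row=0 col=0 char='p'
After 7 (k): row=0 col=0 char='p'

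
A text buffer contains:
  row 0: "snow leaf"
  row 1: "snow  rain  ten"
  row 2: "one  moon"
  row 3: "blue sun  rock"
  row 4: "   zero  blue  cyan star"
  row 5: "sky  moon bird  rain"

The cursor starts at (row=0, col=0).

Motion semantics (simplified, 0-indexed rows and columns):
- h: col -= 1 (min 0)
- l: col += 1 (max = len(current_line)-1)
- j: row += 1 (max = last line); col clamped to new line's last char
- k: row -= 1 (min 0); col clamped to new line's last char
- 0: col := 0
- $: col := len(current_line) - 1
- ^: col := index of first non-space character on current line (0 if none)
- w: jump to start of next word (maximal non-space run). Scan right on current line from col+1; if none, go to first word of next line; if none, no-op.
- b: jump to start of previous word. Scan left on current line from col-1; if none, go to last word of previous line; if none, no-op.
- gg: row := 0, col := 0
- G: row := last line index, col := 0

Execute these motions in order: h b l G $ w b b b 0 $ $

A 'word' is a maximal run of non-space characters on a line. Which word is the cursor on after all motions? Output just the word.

After 1 (h): row=0 col=0 char='s'
After 2 (b): row=0 col=0 char='s'
After 3 (l): row=0 col=1 char='n'
After 4 (G): row=5 col=0 char='s'
After 5 ($): row=5 col=19 char='n'
After 6 (w): row=5 col=19 char='n'
After 7 (b): row=5 col=16 char='r'
After 8 (b): row=5 col=10 char='b'
After 9 (b): row=5 col=5 char='m'
After 10 (0): row=5 col=0 char='s'
After 11 ($): row=5 col=19 char='n'
After 12 ($): row=5 col=19 char='n'

Answer: rain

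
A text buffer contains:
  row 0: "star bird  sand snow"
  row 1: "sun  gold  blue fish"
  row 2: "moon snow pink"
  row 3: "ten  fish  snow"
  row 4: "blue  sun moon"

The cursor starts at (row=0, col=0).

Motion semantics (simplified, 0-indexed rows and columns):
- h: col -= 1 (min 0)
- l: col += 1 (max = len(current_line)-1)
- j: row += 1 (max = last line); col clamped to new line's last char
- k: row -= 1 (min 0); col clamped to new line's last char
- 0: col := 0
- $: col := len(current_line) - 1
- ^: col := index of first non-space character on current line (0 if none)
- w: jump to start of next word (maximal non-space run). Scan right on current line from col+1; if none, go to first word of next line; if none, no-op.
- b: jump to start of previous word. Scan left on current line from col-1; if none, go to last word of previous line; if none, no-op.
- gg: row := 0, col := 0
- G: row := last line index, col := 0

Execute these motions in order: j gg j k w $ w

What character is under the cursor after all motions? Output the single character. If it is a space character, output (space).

After 1 (j): row=1 col=0 char='s'
After 2 (gg): row=0 col=0 char='s'
After 3 (j): row=1 col=0 char='s'
After 4 (k): row=0 col=0 char='s'
After 5 (w): row=0 col=5 char='b'
After 6 ($): row=0 col=19 char='w'
After 7 (w): row=1 col=0 char='s'

Answer: s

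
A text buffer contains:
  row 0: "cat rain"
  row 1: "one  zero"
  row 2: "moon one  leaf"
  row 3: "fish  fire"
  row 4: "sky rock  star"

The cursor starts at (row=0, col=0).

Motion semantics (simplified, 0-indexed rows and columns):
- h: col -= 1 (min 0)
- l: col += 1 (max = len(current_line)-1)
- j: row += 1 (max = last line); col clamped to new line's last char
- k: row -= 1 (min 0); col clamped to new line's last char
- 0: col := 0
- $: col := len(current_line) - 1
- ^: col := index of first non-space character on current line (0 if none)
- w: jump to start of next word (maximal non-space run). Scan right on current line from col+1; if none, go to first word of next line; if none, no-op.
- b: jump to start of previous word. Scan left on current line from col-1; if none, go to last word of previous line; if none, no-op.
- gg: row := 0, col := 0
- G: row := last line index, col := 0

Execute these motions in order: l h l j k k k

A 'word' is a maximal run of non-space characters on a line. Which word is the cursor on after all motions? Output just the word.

After 1 (l): row=0 col=1 char='a'
After 2 (h): row=0 col=0 char='c'
After 3 (l): row=0 col=1 char='a'
After 4 (j): row=1 col=1 char='n'
After 5 (k): row=0 col=1 char='a'
After 6 (k): row=0 col=1 char='a'
After 7 (k): row=0 col=1 char='a'

Answer: cat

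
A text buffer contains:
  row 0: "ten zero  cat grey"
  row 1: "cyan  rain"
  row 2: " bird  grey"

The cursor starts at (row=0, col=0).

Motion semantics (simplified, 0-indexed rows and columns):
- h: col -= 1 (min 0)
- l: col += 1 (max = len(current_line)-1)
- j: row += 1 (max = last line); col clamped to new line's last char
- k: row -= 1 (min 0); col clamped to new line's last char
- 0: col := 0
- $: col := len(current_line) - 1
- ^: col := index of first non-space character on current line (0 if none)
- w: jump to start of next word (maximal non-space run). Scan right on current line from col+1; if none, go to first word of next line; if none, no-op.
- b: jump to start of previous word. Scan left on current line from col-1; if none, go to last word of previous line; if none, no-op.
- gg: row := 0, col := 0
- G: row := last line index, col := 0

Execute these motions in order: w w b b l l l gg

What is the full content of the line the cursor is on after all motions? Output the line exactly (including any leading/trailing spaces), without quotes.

Answer: ten zero  cat grey

Derivation:
After 1 (w): row=0 col=4 char='z'
After 2 (w): row=0 col=10 char='c'
After 3 (b): row=0 col=4 char='z'
After 4 (b): row=0 col=0 char='t'
After 5 (l): row=0 col=1 char='e'
After 6 (l): row=0 col=2 char='n'
After 7 (l): row=0 col=3 char='_'
After 8 (gg): row=0 col=0 char='t'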